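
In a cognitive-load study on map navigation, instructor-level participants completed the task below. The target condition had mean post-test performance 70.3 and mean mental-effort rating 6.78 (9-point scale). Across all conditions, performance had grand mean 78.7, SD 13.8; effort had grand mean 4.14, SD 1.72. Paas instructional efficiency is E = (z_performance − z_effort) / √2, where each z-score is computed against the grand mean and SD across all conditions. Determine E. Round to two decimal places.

z_performance = (70.3 − 78.7) / 13.8 = -8.4000 / 13.8 = -0.6087.
z_effort = (6.78 − 4.14) / 1.72 = 2.6400 / 1.72 = 1.5349.
z_P − z_E = -0.6087 − 1.5349 = -2.1436.
E = -2.1436 / √2 = -2.1436 / 1.41421 = -1.5158 ≈ -1.52.

-1.52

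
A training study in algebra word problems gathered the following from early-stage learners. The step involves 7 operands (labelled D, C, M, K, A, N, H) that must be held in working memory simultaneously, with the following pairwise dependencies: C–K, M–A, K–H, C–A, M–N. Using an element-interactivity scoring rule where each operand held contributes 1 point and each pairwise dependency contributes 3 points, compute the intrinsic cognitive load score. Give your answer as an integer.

Count of operands held simultaneously: 7.
Count of pairwise dependencies listed: 5.
Element contribution: 7 × 1 = 7.
Interaction contribution: 5 × 3 = 15.
Intrinsic load = 7 + 15 = 22.

22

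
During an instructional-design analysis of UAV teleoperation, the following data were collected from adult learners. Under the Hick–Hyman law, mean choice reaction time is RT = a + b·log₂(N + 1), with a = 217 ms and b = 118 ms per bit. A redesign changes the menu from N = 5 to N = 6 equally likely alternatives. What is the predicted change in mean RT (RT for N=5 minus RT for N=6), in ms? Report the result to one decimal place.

RT(5) = 217 + 118·log₂(6) = 217 + 118·2.5850 = 522.0300 ms.
RT(6) = 217 + 118·log₂(7) = 217 + 118·2.8074 = 548.2732 ms.
Difference = 522.0300 − 548.2732 = -26.2432 ≈ -26.2 ms.

-26.2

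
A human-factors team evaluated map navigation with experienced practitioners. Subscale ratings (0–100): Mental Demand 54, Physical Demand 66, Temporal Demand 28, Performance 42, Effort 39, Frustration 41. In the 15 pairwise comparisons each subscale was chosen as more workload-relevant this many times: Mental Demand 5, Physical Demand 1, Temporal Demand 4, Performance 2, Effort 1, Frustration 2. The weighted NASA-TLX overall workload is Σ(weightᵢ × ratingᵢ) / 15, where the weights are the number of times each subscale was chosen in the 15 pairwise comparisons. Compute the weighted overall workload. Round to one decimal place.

The tallies are the weights (they sum to 15).
Weighted sum = 5·54 + 1·66 + 4·28 + 2·42 + 1·39 + 2·41
            = 270 + 66 + 112 + 84 + 39 + 82 = 653.
Overall workload = 653 / 15 = 43.5333 ≈ 43.5.

43.5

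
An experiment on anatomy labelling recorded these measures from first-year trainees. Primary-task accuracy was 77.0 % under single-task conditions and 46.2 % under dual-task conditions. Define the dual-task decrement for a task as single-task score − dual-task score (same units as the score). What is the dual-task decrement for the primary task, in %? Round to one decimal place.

Decrement = 77.0 − 46.2 = 30.8000 % ≈ 30.8 %.

30.8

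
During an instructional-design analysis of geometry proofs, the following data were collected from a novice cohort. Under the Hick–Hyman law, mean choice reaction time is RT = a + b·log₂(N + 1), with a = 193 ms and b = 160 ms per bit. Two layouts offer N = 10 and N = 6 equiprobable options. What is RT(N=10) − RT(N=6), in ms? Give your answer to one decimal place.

104.3

RT(10) = 193 + 160·log₂(11) = 193 + 160·3.4594 = 746.5040 ms.
RT(6) = 193 + 160·log₂(7) = 193 + 160·2.8074 = 642.1840 ms.
Difference = 746.5040 − 642.1840 = 104.3200 ≈ 104.3 ms.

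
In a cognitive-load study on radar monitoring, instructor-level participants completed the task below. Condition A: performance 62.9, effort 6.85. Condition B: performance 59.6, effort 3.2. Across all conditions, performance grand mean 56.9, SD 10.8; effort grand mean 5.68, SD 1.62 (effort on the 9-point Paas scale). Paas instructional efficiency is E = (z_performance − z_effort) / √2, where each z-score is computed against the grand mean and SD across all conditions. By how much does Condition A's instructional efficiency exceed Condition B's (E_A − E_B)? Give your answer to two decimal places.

Condition A: z_P = (62.9 − 56.9)/10.8 = 0.5556; z_E = (6.85 − 5.68)/1.62 = 0.7222; E_A = (0.5556 − 0.7222)/√2 = -0.1178.
Condition B: z_P = (59.6 − 56.9)/10.8 = 0.2500; z_E = (3.2 − 5.68)/1.62 = -1.5309; E_B = (0.2500 − (-1.5309))/√2 = 1.2593.
E_A − E_B = -0.1178 − 1.2593 = -1.3771 ≈ -1.38.

-1.38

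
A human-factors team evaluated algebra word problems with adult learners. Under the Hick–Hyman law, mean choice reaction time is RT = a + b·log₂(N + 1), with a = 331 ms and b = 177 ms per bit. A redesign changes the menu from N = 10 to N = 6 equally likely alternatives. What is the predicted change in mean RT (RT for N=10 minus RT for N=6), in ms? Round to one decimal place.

RT(10) = 331 + 177·log₂(11) = 331 + 177·3.4594 = 943.3138 ms.
RT(6) = 331 + 177·log₂(7) = 331 + 177·2.8074 = 827.9098 ms.
Difference = 943.3138 − 827.9098 = 115.4040 ≈ 115.4 ms.

115.4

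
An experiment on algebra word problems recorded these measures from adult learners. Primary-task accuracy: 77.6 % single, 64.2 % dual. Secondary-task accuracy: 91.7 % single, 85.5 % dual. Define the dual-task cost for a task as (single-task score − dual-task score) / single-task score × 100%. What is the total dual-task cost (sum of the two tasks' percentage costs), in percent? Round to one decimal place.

Primary cost = (77.6 − 64.2) / 77.6 × 100% = 17.2680%.
Secondary cost = (91.7 − 85.5) / 91.7 × 100% = 6.7612%.
Total = 17.2680% + 6.7612% = 24.0292% ≈ 24.0%.

24.0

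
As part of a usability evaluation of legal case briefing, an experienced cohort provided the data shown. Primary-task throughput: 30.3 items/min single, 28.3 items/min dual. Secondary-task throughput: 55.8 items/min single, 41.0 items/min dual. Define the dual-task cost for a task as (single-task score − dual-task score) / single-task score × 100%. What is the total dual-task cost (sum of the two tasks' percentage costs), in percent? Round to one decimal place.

33.1

Primary cost = (30.3 − 28.3) / 30.3 × 100% = 6.6007%.
Secondary cost = (55.8 − 41.0) / 55.8 × 100% = 26.5233%.
Total = 6.6007% + 26.5233% = 33.1240% ≈ 33.1%.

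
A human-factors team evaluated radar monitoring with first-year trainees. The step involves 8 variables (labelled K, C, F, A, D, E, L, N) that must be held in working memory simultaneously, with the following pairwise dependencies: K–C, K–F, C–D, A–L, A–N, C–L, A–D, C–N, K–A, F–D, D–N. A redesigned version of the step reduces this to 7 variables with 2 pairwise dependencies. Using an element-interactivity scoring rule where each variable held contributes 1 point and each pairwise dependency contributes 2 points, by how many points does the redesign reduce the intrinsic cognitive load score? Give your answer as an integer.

Original: 8 × 1 + 11 × 2 = 8 + 22 = 30.
Redesigned: 7 × 1 + 2 × 2 = 7 + 4 = 11.
Reduction = 30 − 11 = 19.

19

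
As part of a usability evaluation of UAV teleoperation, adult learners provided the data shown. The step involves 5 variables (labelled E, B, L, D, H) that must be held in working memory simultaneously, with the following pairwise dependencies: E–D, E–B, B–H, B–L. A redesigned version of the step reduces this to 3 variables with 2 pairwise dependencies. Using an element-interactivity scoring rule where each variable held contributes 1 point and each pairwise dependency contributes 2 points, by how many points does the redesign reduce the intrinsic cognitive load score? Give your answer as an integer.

6

Original: 5 × 1 + 4 × 2 = 5 + 8 = 13.
Redesigned: 3 × 1 + 2 × 2 = 3 + 4 = 7.
Reduction = 13 − 7 = 6.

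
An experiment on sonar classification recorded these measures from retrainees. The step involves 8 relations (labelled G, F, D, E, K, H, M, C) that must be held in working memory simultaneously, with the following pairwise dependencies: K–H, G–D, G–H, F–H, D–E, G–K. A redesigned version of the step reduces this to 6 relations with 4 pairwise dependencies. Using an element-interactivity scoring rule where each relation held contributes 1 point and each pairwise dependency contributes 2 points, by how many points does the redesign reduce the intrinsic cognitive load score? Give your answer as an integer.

Original: 8 × 1 + 6 × 2 = 8 + 12 = 20.
Redesigned: 6 × 1 + 4 × 2 = 6 + 8 = 14.
Reduction = 20 − 14 = 6.

6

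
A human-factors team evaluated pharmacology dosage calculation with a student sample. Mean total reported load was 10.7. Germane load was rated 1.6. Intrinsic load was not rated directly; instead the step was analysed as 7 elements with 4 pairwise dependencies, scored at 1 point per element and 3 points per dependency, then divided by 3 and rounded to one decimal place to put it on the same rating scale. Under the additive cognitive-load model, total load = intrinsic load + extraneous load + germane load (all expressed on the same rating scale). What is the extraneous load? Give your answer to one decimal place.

Intrinsic (element-interactivity): (7 × 1 + 4 × 3) / 3 = 19 / 3 = 6.3333 → 6.3.
extraneous load = total − intrinsic − germane
             = 10.7 − 6.3 − 1.6 = 2.8.

2.8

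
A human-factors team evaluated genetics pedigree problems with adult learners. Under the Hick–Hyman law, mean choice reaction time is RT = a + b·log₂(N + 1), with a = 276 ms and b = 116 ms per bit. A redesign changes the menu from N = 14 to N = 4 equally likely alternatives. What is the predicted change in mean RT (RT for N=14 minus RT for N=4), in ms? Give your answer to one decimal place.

RT(14) = 276 + 116·log₂(15) = 276 + 116·3.9069 = 729.2004 ms.
RT(4) = 276 + 116·log₂(5) = 276 + 116·2.3219 = 545.3404 ms.
Difference = 729.2004 − 545.3404 = 183.8600 ≈ 183.9 ms.

183.9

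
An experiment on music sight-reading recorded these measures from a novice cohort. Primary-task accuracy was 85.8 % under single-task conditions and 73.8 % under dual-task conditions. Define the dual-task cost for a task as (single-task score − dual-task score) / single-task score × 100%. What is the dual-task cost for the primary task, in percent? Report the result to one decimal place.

Cost = (85.8 − 73.8) / 85.8 × 100%
     = 12.0000 / 85.8 × 100% = 13.9860%.
≈ 14.0%.

14.0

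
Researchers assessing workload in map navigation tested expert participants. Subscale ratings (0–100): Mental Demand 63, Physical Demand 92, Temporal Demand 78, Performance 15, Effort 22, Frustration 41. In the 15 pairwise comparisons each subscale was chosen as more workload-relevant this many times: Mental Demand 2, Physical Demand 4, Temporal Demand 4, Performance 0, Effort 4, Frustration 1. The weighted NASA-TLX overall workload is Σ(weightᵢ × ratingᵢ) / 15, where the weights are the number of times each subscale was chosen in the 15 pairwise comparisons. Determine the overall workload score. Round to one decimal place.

62.3

The tallies are the weights (they sum to 15).
Weighted sum = 2·63 + 4·92 + 4·78 + 0·15 + 4·22 + 1·41
            = 126 + 368 + 312 + 0 + 88 + 41 = 935.
Overall workload = 935 / 15 = 62.3333 ≈ 62.3.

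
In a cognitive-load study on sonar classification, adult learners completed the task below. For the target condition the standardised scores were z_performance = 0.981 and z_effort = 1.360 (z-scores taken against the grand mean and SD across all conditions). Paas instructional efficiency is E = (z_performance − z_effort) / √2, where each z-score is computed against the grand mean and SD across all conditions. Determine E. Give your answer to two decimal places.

-0.27

z_P − z_E = 0.981 − 1.360 = -0.3790.
E = -0.3790 / √2 = -0.3790 / 1.41421 = -0.2680 ≈ -0.27.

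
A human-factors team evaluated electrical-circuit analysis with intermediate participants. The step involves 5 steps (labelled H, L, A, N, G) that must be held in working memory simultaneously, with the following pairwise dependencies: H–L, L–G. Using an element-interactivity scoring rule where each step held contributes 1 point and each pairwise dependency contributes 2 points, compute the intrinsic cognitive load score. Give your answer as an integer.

9

Count of steps held simultaneously: 5.
Count of pairwise dependencies listed: 2.
Element contribution: 5 × 1 = 5.
Interaction contribution: 2 × 2 = 4.
Intrinsic load = 5 + 4 = 9.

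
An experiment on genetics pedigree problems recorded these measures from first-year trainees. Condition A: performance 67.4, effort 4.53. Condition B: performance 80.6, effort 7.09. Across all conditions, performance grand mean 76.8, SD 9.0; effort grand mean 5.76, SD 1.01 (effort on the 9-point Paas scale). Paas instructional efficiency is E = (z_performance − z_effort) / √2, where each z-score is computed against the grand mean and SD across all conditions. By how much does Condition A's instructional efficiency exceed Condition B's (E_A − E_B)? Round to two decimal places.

Condition A: z_P = (67.4 − 76.8)/9.0 = -1.0444; z_E = (4.53 − 5.76)/1.01 = -1.2178; E_A = (-1.0444 − (-1.2178))/√2 = 0.1226.
Condition B: z_P = (80.6 − 76.8)/9.0 = 0.4222; z_E = (7.09 − 5.76)/1.01 = 1.3168; E_B = (0.4222 − 1.3168)/√2 = -0.6326.
E_A − E_B = 0.1226 − (-0.6326) = 0.7552 ≈ 0.76.

0.76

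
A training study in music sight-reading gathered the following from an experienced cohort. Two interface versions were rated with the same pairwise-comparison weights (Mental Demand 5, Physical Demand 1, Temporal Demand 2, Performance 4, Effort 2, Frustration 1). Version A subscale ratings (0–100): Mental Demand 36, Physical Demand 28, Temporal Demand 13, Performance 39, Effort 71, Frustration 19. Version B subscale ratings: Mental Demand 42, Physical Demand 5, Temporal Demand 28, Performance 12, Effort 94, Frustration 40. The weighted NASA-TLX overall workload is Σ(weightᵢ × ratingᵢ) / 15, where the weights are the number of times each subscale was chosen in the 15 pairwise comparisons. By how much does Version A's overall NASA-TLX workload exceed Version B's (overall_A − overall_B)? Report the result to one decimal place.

0.3

Version A weighted sum = 5·36 + 1·28 + 2·13 + 4·39 + 2·71 + 1·19 = 180 + 28 + 26 + 156 + 142 + 19 = 551; overall_A = 551/15 = 36.7333.
Version B weighted sum = 5·42 + 1·5 + 2·28 + 4·12 + 2·94 + 1·40 = 210 + 5 + 56 + 48 + 188 + 40 = 547; overall_B = 547/15 = 36.4667.
Difference = 36.7333 − 36.4667 = 0.2666 ≈ 0.3.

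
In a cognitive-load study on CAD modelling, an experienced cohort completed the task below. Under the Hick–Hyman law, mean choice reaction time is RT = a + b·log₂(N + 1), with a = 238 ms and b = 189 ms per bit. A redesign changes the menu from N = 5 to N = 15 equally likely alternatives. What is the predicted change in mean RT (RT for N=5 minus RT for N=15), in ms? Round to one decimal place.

-267.4

RT(5) = 238 + 189·log₂(6) = 238 + 189·2.5850 = 726.5650 ms.
RT(15) = 238 + 189·log₂(16) = 238 + 189·4.0000 = 994.0000 ms.
Difference = 726.5650 − 994.0000 = -267.4350 ≈ -267.4 ms.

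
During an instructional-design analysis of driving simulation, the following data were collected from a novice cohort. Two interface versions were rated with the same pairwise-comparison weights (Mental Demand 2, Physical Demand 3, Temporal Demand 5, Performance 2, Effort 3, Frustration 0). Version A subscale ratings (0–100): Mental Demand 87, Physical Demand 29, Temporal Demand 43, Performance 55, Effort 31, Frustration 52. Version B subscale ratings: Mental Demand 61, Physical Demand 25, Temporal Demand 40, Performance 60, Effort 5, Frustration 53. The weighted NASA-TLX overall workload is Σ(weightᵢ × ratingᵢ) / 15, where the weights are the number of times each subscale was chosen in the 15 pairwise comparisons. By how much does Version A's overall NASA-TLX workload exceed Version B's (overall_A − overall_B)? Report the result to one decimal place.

9.8

Version A weighted sum = 2·87 + 3·29 + 5·43 + 2·55 + 3·31 + 0·52 = 174 + 87 + 215 + 110 + 93 + 0 = 679; overall_A = 679/15 = 45.2667.
Version B weighted sum = 2·61 + 3·25 + 5·40 + 2·60 + 3·5 + 0·53 = 122 + 75 + 200 + 120 + 15 + 0 = 532; overall_B = 532/15 = 35.4667.
Difference = 45.2667 − 35.4667 = 9.8000 ≈ 9.8.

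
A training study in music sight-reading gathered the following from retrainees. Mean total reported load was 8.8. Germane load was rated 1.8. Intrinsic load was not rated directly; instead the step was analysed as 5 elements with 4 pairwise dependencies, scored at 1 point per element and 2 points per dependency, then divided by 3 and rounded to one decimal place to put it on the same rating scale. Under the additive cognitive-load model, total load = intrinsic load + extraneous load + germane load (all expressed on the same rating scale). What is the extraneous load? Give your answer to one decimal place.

Intrinsic (element-interactivity): (5 × 1 + 4 × 2) / 3 = 13 / 3 = 4.3333 → 4.3.
extraneous load = total − intrinsic − germane
             = 8.8 − 4.3 − 1.8 = 2.7.

2.7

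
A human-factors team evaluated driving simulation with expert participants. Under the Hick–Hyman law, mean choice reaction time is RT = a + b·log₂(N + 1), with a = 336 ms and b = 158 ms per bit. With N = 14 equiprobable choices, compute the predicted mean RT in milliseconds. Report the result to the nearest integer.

953

log₂(14 + 1) = log₂(15) = 3.9069.
RT = 336 + 158 × 3.9069 = 336 + 617.2902 = 953.2902 ms.
≈ 953 ms.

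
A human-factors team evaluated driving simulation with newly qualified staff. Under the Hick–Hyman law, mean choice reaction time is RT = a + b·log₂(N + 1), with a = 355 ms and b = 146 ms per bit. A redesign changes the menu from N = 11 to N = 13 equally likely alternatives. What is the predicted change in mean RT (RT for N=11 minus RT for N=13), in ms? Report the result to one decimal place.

-32.5

RT(11) = 355 + 146·log₂(12) = 355 + 146·3.5850 = 878.4100 ms.
RT(13) = 355 + 146·log₂(14) = 355 + 146·3.8074 = 910.8804 ms.
Difference = 878.4100 − 910.8804 = -32.4704 ≈ -32.5 ms.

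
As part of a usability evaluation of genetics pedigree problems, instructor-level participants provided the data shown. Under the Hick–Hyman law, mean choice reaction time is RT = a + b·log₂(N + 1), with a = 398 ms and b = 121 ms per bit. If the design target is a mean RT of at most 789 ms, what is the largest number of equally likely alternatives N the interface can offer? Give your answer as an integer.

8

Set 398 + 121·log₂(N + 1) ≤ 789.
log₂(N + 1) ≤ (789 − 398) / 121 = 3.2314.
N + 1 ≤ 2^3.2314 = 9.3918.
N ≤ 8.3918, so the largest integer N is 8.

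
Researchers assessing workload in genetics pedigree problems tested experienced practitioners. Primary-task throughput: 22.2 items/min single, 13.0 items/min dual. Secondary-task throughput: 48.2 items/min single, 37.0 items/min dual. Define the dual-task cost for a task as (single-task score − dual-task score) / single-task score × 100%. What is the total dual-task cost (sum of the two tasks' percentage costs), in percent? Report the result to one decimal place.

Primary cost = (22.2 − 13.0) / 22.2 × 100% = 41.4414%.
Secondary cost = (48.2 − 37.0) / 48.2 × 100% = 23.2365%.
Total = 41.4414% + 23.2365% = 64.6779% ≈ 64.7%.

64.7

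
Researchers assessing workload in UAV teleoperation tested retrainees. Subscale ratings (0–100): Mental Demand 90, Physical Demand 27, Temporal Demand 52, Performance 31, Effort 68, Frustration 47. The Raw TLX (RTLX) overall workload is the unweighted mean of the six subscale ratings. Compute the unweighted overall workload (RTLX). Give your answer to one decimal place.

Sum of ratings = 90 + 27 + 52 + 31 + 68 + 47 = 315.
RTLX = 315 / 6 = 52.5000 ≈ 52.5.

52.5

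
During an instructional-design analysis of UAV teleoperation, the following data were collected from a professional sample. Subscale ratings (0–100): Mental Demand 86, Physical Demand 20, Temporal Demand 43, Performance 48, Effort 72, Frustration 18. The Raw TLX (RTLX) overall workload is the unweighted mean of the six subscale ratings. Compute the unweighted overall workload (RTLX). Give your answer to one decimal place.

Sum of ratings = 86 + 20 + 43 + 48 + 72 + 18 = 287.
RTLX = 287 / 6 = 47.8333 ≈ 47.8.

47.8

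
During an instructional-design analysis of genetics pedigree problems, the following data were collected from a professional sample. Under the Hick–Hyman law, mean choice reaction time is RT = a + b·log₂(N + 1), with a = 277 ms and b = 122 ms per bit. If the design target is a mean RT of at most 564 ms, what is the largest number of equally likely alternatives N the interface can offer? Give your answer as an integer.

Set 277 + 122·log₂(N + 1) ≤ 564.
log₂(N + 1) ≤ (564 − 277) / 122 = 2.3525.
N + 1 ≤ 2^2.3525 = 5.1071.
N ≤ 4.1071, so the largest integer N is 4.

4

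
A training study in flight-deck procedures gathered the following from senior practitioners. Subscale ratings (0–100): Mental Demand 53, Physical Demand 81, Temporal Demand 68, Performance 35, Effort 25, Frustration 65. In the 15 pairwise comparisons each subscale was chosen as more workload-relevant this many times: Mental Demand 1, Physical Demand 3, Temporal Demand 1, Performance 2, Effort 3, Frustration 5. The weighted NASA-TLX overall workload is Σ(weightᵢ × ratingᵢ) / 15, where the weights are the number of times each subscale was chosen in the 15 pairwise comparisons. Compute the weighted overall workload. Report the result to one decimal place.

The tallies are the weights (they sum to 15).
Weighted sum = 1·53 + 3·81 + 1·68 + 2·35 + 3·25 + 5·65
            = 53 + 243 + 68 + 70 + 75 + 325 = 834.
Overall workload = 834 / 15 = 55.6000 ≈ 55.6.

55.6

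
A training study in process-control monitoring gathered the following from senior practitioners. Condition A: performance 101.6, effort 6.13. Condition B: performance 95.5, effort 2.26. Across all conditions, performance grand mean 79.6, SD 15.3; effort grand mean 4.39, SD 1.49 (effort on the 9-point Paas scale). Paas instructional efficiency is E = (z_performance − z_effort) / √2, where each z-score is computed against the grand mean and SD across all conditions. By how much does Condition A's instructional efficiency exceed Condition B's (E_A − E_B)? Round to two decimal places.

-1.55

Condition A: z_P = (101.6 − 79.6)/15.3 = 1.4379; z_E = (6.13 − 4.39)/1.49 = 1.1678; E_A = (1.4379 − 1.1678)/√2 = 0.1910.
Condition B: z_P = (95.5 − 79.6)/15.3 = 1.0392; z_E = (2.26 − 4.39)/1.49 = -1.4295; E_B = (1.0392 − (-1.4295))/√2 = 1.7456.
E_A − E_B = 0.1910 − 1.7456 = -1.5546 ≈ -1.55.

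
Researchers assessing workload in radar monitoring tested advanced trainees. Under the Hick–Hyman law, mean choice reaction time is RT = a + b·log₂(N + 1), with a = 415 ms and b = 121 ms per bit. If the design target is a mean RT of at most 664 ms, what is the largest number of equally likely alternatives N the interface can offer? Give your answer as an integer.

3

Set 415 + 121·log₂(N + 1) ≤ 664.
log₂(N + 1) ≤ (664 − 415) / 121 = 2.0579.
N + 1 ≤ 2^2.0579 = 4.1638.
N ≤ 3.1638, so the largest integer N is 3.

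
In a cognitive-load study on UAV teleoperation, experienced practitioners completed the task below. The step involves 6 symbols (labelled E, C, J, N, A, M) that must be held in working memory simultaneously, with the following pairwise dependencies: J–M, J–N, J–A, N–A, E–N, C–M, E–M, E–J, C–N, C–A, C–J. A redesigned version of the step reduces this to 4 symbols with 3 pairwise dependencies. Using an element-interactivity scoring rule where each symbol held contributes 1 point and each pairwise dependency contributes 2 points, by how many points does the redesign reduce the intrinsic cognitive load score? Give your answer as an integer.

Original: 6 × 1 + 11 × 2 = 6 + 22 = 28.
Redesigned: 4 × 1 + 3 × 2 = 4 + 6 = 10.
Reduction = 28 − 10 = 18.

18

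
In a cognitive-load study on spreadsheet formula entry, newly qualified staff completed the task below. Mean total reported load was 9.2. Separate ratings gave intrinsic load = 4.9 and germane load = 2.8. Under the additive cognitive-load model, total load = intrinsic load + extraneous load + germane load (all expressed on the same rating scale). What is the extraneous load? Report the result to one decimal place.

1.5

extraneous load = total − intrinsic − germane
             = 9.2 − 4.9 − 2.8 = 1.5.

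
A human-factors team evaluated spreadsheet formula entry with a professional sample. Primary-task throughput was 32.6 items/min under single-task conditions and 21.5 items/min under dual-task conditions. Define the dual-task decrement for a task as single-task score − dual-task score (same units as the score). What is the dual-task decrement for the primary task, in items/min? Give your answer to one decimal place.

Decrement = 32.6 − 21.5 = 11.1000 items/min ≈ 11.1 items/min.

11.1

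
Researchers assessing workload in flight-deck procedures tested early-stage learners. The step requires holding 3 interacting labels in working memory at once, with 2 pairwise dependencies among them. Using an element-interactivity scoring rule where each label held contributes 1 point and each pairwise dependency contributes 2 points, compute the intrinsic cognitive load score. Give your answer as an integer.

Element contribution: 3 × 1 = 3.
Interaction contribution: 2 × 2 = 4.
Intrinsic load = 3 + 4 = 7.

7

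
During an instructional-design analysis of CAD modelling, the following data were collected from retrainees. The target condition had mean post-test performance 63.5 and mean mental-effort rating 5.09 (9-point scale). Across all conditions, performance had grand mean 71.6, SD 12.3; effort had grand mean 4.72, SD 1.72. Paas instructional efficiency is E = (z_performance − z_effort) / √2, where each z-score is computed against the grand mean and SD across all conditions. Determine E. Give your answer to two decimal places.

z_performance = (63.5 − 71.6) / 12.3 = -8.1000 / 12.3 = -0.6585.
z_effort = (5.09 − 4.72) / 1.72 = 0.3700 / 1.72 = 0.2151.
z_P − z_E = -0.6585 − 0.2151 = -0.8736.
E = -0.8736 / √2 = -0.8736 / 1.41421 = -0.6177 ≈ -0.62.

-0.62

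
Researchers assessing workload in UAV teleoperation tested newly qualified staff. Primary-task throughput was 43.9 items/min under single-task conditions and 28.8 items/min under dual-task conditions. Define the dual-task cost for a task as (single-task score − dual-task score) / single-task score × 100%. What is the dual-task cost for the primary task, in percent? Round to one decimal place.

Cost = (43.9 − 28.8) / 43.9 × 100%
     = 15.1000 / 43.9 × 100% = 34.3964%.
≈ 34.4%.

34.4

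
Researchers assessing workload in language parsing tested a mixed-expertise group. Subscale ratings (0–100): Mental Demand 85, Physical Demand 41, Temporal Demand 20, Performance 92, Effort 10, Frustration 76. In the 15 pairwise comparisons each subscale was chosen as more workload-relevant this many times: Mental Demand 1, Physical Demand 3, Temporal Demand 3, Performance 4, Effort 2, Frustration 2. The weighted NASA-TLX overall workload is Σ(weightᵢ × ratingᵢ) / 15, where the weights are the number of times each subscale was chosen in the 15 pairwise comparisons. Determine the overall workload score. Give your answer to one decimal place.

The tallies are the weights (they sum to 15).
Weighted sum = 1·85 + 3·41 + 3·20 + 4·92 + 2·10 + 2·76
            = 85 + 123 + 60 + 368 + 20 + 152 = 808.
Overall workload = 808 / 15 = 53.8667 ≈ 53.9.

53.9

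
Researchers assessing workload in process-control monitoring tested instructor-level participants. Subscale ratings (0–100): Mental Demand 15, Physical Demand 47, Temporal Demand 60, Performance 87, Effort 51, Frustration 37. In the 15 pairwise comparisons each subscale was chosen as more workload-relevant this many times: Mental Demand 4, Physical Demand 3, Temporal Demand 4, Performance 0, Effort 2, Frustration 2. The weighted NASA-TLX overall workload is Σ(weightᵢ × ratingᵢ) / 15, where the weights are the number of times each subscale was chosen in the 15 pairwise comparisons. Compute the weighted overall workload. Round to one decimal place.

The tallies are the weights (they sum to 15).
Weighted sum = 4·15 + 3·47 + 4·60 + 0·87 + 2·51 + 2·37
            = 60 + 141 + 240 + 0 + 102 + 74 = 617.
Overall workload = 617 / 15 = 41.1333 ≈ 41.1.

41.1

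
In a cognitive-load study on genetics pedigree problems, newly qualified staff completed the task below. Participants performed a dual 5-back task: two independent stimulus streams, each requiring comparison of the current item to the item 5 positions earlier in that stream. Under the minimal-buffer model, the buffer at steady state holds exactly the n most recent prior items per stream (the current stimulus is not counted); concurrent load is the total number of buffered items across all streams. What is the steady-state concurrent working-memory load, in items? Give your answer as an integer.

10

Each stream's buffer holds its 5 most recent prior items.
Two independent streams: 2 × 5 = 10 buffered items at steady state.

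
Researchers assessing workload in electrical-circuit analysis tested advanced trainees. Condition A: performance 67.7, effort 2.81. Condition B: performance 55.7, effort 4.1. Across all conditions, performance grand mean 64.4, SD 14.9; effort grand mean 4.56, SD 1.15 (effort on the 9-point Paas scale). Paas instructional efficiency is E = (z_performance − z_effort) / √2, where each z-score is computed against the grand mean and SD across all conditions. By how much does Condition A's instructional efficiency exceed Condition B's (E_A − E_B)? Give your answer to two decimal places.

1.36

Condition A: z_P = (67.7 − 64.4)/14.9 = 0.2215; z_E = (2.81 − 4.56)/1.15 = -1.5217; E_A = (0.2215 − (-1.5217))/√2 = 1.2326.
Condition B: z_P = (55.7 − 64.4)/14.9 = -0.5839; z_E = (4.1 − 4.56)/1.15 = -0.4000; E_B = (-0.5839 − (-0.4000))/√2 = -0.1300.
E_A − E_B = 1.2326 − (-0.1300) = 1.3626 ≈ 1.36.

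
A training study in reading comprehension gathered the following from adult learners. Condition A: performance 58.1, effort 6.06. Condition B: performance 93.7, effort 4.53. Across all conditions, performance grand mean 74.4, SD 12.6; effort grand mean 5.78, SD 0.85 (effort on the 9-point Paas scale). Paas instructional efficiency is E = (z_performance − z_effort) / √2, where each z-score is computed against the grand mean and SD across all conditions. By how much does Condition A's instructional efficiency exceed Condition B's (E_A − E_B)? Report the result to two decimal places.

-3.27

Condition A: z_P = (58.1 − 74.4)/12.6 = -1.2937; z_E = (6.06 − 5.78)/0.85 = 0.3294; E_A = (-1.2937 − 0.3294)/√2 = -1.1477.
Condition B: z_P = (93.7 − 74.4)/12.6 = 1.5317; z_E = (4.53 − 5.78)/0.85 = -1.4706; E_B = (1.5317 − (-1.4706))/√2 = 2.1229.
E_A − E_B = -1.1477 − 2.1229 = -3.2706 ≈ -3.27.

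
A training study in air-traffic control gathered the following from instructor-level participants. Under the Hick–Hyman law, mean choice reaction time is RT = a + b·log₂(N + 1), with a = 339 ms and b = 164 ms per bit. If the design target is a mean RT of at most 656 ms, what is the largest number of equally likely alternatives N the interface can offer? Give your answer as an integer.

2

Set 339 + 164·log₂(N + 1) ≤ 656.
log₂(N + 1) ≤ (656 − 339) / 164 = 1.9329.
N + 1 ≤ 2^1.9329 = 3.8182.
N ≤ 2.8182, so the largest integer N is 2.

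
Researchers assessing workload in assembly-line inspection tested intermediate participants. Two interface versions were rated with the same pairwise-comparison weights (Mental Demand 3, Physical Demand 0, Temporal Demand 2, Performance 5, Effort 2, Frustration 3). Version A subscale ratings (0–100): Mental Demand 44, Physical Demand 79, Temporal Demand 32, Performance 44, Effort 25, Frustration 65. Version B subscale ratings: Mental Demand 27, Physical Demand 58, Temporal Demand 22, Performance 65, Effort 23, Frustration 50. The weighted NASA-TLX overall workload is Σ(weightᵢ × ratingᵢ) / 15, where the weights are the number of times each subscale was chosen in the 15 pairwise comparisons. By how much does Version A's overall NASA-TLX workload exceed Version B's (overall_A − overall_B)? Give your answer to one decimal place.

1.0

Version A weighted sum = 3·44 + 0·79 + 2·32 + 5·44 + 2·25 + 3·65 = 132 + 0 + 64 + 220 + 50 + 195 = 661; overall_A = 661/15 = 44.0667.
Version B weighted sum = 3·27 + 0·58 + 2·22 + 5·65 + 2·23 + 3·50 = 81 + 0 + 44 + 325 + 46 + 150 = 646; overall_B = 646/15 = 43.0667.
Difference = 44.0667 − 43.0667 = 1.0000 ≈ 1.0.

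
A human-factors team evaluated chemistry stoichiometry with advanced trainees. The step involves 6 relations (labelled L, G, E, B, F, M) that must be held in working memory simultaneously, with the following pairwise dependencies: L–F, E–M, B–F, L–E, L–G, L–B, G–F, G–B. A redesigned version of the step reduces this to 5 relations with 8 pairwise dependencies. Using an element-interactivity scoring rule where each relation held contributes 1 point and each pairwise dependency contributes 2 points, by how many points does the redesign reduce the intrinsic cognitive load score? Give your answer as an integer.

1

Original: 6 × 1 + 8 × 2 = 6 + 16 = 22.
Redesigned: 5 × 1 + 8 × 2 = 5 + 16 = 21.
Reduction = 22 − 21 = 1.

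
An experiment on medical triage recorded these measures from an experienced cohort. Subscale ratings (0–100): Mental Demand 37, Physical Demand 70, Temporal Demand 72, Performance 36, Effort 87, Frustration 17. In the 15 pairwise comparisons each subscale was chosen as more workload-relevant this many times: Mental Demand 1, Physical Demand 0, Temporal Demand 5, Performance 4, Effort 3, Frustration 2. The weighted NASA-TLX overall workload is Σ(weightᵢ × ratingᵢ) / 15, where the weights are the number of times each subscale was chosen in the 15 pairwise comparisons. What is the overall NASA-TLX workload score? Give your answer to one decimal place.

55.7

The tallies are the weights (they sum to 15).
Weighted sum = 1·37 + 0·70 + 5·72 + 4·36 + 3·87 + 2·17
            = 37 + 0 + 360 + 144 + 261 + 34 = 836.
Overall workload = 836 / 15 = 55.7333 ≈ 55.7.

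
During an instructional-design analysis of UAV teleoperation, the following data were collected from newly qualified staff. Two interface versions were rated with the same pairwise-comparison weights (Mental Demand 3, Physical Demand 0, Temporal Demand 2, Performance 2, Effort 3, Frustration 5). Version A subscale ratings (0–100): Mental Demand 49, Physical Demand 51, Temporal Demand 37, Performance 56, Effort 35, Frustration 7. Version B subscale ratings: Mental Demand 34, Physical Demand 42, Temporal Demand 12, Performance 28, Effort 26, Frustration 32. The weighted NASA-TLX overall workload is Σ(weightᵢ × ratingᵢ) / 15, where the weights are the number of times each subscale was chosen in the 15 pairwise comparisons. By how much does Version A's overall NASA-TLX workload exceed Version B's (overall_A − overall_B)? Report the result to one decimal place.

Version A weighted sum = 3·49 + 0·51 + 2·37 + 2·56 + 3·35 + 5·7 = 147 + 0 + 74 + 112 + 105 + 35 = 473; overall_A = 473/15 = 31.5333.
Version B weighted sum = 3·34 + 0·42 + 2·12 + 2·28 + 3·26 + 5·32 = 102 + 0 + 24 + 56 + 78 + 160 = 420; overall_B = 420/15 = 28.0000.
Difference = 31.5333 − 28.0000 = 3.5333 ≈ 3.5.

3.5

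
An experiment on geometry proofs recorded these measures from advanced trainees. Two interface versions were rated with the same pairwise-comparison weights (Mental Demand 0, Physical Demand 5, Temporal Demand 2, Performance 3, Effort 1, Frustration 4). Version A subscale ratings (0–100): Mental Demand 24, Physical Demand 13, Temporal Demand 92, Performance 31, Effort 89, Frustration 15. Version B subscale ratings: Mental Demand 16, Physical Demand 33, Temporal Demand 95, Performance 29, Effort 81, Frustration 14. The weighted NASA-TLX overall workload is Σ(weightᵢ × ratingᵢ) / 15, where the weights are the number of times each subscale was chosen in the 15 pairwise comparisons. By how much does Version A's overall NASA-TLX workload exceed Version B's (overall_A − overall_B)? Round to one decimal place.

Version A weighted sum = 0·24 + 5·13 + 2·92 + 3·31 + 1·89 + 4·15 = 0 + 65 + 184 + 93 + 89 + 60 = 491; overall_A = 491/15 = 32.7333.
Version B weighted sum = 0·16 + 5·33 + 2·95 + 3·29 + 1·81 + 4·14 = 0 + 165 + 190 + 87 + 81 + 56 = 579; overall_B = 579/15 = 38.6000.
Difference = 32.7333 − 38.6000 = -5.8667 ≈ -5.9.

-5.9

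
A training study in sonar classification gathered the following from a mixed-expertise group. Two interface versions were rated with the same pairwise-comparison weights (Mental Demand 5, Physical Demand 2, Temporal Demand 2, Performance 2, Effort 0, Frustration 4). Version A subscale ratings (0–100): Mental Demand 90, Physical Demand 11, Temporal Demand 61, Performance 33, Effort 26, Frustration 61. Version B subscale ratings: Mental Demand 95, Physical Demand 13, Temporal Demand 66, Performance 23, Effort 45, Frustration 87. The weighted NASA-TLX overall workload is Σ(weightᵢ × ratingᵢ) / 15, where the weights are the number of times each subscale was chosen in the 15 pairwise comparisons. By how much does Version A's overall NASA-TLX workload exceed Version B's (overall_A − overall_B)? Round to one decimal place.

Version A weighted sum = 5·90 + 2·11 + 2·61 + 2·33 + 0·26 + 4·61 = 450 + 22 + 122 + 66 + 0 + 244 = 904; overall_A = 904/15 = 60.2667.
Version B weighted sum = 5·95 + 2·13 + 2·66 + 2·23 + 0·45 + 4·87 = 475 + 26 + 132 + 46 + 0 + 348 = 1027; overall_B = 1027/15 = 68.4667.
Difference = 60.2667 − 68.4667 = -8.2000 ≈ -8.2.

-8.2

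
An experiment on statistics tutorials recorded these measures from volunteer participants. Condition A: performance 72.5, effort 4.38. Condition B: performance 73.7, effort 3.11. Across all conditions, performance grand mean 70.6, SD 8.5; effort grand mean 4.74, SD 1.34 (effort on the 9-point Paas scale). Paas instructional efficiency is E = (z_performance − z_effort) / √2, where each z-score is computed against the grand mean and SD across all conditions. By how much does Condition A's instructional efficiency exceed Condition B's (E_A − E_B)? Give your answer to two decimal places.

-0.77

Condition A: z_P = (72.5 − 70.6)/8.5 = 0.2235; z_E = (4.38 − 4.74)/1.34 = -0.2687; E_A = (0.2235 − (-0.2687))/√2 = 0.3480.
Condition B: z_P = (73.7 − 70.6)/8.5 = 0.3647; z_E = (3.11 − 4.74)/1.34 = -1.2164; E_B = (0.3647 − (-1.2164))/√2 = 1.1180.
E_A − E_B = 0.3480 − 1.1180 = -0.7700 ≈ -0.77.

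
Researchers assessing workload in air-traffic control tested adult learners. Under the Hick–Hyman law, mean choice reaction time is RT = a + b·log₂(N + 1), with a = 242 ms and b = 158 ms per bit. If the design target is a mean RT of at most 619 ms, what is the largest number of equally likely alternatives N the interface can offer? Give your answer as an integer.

Set 242 + 158·log₂(N + 1) ≤ 619.
log₂(N + 1) ≤ (619 − 242) / 158 = 2.3861.
N + 1 ≤ 2^2.3861 = 5.2274.
N ≤ 4.2274, so the largest integer N is 4.

4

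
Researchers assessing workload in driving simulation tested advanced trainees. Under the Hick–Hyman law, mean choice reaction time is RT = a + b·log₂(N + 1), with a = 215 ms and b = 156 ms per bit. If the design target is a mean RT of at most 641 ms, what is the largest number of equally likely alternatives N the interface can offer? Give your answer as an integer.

Set 215 + 156·log₂(N + 1) ≤ 641.
log₂(N + 1) ≤ (641 − 215) / 156 = 2.7308.
N + 1 ≤ 2^2.7308 = 6.6382.
N ≤ 5.6382, so the largest integer N is 5.

5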